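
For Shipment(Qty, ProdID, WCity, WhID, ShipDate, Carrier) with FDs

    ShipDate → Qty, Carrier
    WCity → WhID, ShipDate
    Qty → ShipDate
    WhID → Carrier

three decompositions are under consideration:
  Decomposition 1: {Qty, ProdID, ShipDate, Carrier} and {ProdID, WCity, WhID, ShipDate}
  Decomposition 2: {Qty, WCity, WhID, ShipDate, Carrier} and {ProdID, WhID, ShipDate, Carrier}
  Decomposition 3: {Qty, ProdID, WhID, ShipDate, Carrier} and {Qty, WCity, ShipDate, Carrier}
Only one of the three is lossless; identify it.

Decomposition 1: common = {ProdID, ShipDate}, closure = {Qty, ProdID, ShipDate, Carrier} → lossless.
Decomposition 2: common = {WhID, ShipDate, Carrier}, closure = {Qty, WhID, ShipDate, Carrier} → lossy.
Decomposition 3: common = {Qty, ShipDate, Carrier}, closure = {Qty, ShipDate, Carrier} → lossy.

Decomposition 1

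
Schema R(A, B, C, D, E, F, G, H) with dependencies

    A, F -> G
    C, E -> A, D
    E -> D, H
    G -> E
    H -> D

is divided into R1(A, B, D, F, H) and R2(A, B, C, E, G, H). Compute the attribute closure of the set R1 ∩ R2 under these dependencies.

A, B, D, H

R1 ∩ R2 = {A, B, H}.
H → D applies, adding D
Closure: {A, B, D, H}.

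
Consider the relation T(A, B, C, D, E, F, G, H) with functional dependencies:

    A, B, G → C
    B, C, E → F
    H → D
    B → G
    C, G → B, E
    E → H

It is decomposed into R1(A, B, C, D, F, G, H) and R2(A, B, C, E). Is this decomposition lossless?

Common attributes: R1 ∩ R2 = {A, B, C}.
Closure of {A, B, C}: B → G applies, adding G; C, G → B, E applies, adding E; E → H applies, adding H; B, C, E → F applies, adding F; H → D applies, adding D. So (A, B, C)⁺ = {A, B, C, D, E, F, G, H}.
This closure contains every attribute of R1, so R1 ∩ R2 → R1. The join is lossless.

Yes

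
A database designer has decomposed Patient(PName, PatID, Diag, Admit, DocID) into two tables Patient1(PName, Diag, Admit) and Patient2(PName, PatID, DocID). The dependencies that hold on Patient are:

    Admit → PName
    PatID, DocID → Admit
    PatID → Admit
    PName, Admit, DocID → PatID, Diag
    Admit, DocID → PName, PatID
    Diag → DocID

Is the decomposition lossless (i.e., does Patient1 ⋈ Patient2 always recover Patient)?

No

Common attributes: Patient1 ∩ Patient2 = {PName}.
No dependency enlarges {PName}, so (PName)⁺ = {PName}.
The closure contains neither all of Patient1 = {PName, Diag, Admit} nor all of Patient2 = {PName, PatID, DocID}, so the common attributes are not a superkey of either fragment. The join is lossy.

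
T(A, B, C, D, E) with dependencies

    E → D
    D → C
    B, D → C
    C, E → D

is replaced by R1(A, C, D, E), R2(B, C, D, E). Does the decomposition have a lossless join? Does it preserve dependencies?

Lossless test: (C, D, E)⁺ = {C, D, E}, which is a superkey of neither fragment — lossy.
Dependency preservation: every FD's attributes lie within a single fragment, so each can be enforced locally — preserved.

lossy but dependency-preserving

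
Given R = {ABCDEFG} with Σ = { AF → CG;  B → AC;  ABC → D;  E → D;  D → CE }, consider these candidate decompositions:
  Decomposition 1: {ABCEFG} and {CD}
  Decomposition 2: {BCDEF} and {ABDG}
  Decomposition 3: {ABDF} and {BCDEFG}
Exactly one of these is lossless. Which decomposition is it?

Decomposition 1: common = {C}, closure = {C} → lossy.
Decomposition 2: common = {BD}, closure = {ABCDE} → lossy.
Decomposition 3: common = {BDF}, closure = {ABCDEFG} → lossless.

Decomposition 3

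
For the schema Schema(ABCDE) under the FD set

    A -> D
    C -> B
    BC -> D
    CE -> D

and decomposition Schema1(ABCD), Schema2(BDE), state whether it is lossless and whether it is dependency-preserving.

Lossless test: (BD)⁺ = {BD}, which is a superkey of neither fragment — lossy.
Dependency preservation: CE → D is not contained in any single fragment, but the restricted closure of its left-hand side across the fragments still reaches the right-hand side; the remaining FDs each lie inside some fragment. All dependencies are preserved.

lossy but dependency-preserving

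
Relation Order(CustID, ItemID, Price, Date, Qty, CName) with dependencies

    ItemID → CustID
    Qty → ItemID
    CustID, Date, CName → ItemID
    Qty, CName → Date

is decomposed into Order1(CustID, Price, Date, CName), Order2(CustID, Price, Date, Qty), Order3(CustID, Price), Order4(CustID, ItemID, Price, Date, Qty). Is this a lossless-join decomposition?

Chase test. Columns are CustID, ItemID, Price, Date, Qty, CName; row i has aⱼ where attribute j ∈ Orderi, else bᵢⱼ.
Initial tableau (one row per fragment):
  row 1: a1 b12 a3 a4 b15 a6
  row 2: a1 b22 a3 a4 a5 b26
  row 3: a1 b32 a3 b34 b35 b36
  row 4: a1 a2 a3 a4 a5 b46
Rows 2 and 4 agree on Qty; apply Qty→ItemID and equate their ItemID entries.
No row becomes fully distinguished — the join is lossy.

No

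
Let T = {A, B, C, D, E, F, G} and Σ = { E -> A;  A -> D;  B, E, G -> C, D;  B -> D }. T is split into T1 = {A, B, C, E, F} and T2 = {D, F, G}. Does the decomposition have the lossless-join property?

Common attributes: T1 ∩ T2 = {F}.
No dependency enlarges {F}, so (F)⁺ = {F}.
The closure contains neither all of T1 = {A, B, C, E, F} nor all of T2 = {D, F, G}, so the common attributes are not a superkey of either fragment. The join is lossy.

No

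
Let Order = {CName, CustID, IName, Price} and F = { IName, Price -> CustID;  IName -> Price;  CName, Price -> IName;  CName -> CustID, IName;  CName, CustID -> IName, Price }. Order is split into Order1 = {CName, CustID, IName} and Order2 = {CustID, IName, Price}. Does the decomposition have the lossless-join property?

Common attributes: Order1 ∩ Order2 = {CustID, IName}.
Closure of {CustID, IName}: IName → Price applies, adding Price. So (CustID, IName)⁺ = {CustID, IName, Price}.
This closure contains every attribute of Order2, so Order1 ∩ Order2 → Order2. The join is lossless.

Yes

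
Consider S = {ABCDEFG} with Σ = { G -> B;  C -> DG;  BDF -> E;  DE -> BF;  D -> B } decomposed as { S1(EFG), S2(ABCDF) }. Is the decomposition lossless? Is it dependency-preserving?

lossy and not dependency-preserving

Lossless test: (F)⁺ = {F}, which is a superkey of neither fragment — lossy.
Dependency preservation: the restricted closure of {G} across the fragments never reaches {B}, so G → B cannot be enforced without a join — not preserved.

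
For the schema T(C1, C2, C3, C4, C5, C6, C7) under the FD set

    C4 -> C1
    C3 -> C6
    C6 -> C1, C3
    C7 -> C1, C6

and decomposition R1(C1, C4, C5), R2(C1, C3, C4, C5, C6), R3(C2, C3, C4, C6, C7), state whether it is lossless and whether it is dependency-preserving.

Lossless test (chase): Rows 1 and 3 agree on C4; apply C4→C1 and equate their C1 entries. No row becomes fully distinguished — the join is lossy.
Dependency preservation: C7 → C1, C6 is not contained in any single fragment, but the restricted closure of its left-hand side across the fragments still reaches the right-hand side; the remaining FDs each lie inside some fragment. All dependencies are preserved.

lossy but dependency-preserving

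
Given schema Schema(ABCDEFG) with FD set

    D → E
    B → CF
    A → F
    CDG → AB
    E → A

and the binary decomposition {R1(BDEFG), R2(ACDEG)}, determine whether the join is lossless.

No

Common attributes: R1 ∩ R2 = {DEG}.
Closure of {DEG}: E → A applies, adding A; A → F applies, adding F. So (DEG)⁺ = {ADEFG}.
The closure contains neither all of R1 = {BDEFG} nor all of R2 = {ACDEG}, so the common attributes are not a superkey of either fragment. The join is lossy.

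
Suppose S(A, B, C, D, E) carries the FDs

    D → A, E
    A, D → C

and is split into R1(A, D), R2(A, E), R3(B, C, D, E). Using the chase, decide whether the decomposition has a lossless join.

Yes

Chase test. Columns are A, B, C, D, E; row i has aⱼ where attribute j ∈ Ri, else bᵢⱼ.
Initial tableau (one row per fragment):
  row 1: a1 b12 b13 a4 b15
  row 2: a1 b22 b23 b24 a5
  row 3: b31 a2 a3 a4 a5
Rows 1 and 3 agree on D; apply D→A, E and equate their A, E entries.
Rows 1 and 3 agree on A, D; apply A, D→C and equate their C entries.
Row 3 is now all distinguished symbols — the join is lossless.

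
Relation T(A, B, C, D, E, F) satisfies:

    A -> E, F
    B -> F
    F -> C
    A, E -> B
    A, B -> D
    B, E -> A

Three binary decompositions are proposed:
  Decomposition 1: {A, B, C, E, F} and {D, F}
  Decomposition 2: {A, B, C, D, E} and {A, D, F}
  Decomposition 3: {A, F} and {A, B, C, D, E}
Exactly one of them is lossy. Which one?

Decomposition 1: common = {F}, closure = {C, F} → lossy.
Decomposition 2: common = {A, D}, closure = {A, B, C, D, E, F} → lossless.
Decomposition 3: common = {A}, closure = {A, B, C, D, E, F} → lossless.

Decomposition 1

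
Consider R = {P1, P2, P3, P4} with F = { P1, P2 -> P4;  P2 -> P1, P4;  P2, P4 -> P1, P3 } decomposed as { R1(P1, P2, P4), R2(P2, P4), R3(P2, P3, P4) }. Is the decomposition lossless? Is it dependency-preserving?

Lossless test (chase): Rows 1 and 2 agree on P2; apply P2→P1, P4 and equate their P1, P4 entries. Rows 1 and 3 agree on P2; apply P2→P1, P4 and equate their P1, P4 entries. Rows 1 and 2 agree on P2, P4; apply P2, P4→P1, P3 and equate their P1, P3 entries. Rows 1 and 3 agree on P2, P4; apply P2, P4→P1, P3 and equate their P1, P3 entries. Row 1 is now all distinguished symbols — the join is lossless.
Dependency preservation: P2, P4 → P1, P3 is not contained in any single fragment, but the restricted closure of its left-hand side across the fragments still reaches the right-hand side; the remaining FDs each lie inside some fragment. All dependencies are preserved.

lossless and dependency-preserving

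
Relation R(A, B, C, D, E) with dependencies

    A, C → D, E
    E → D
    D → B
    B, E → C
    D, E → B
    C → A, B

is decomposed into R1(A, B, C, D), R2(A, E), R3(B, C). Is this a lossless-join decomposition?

Chase test. Columns are A, B, C, D, E; row i has aⱼ where attribute j ∈ Ri, else bᵢⱼ.
Initial tableau (one row per fragment):
  row 1: a1 a2 a3 a4 b15
  row 2: a1 b22 b23 b24 a5
  row 3: b31 a2 a3 b34 b35
Rows 1 and 3 agree on C; apply C→A, B and equate their A, B entries.
Rows 1 and 3 agree on A, C; apply A, C→D, E and equate their D, E entries.
No row becomes fully distinguished — the join is lossy.

No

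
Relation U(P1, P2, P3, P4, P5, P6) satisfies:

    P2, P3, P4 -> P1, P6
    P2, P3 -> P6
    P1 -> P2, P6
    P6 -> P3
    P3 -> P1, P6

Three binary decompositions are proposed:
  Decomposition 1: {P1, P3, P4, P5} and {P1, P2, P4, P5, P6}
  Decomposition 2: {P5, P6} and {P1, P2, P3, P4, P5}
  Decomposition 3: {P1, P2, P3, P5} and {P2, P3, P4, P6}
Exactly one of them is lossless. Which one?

Decomposition 1

Decomposition 1: common = {P1, P4, P5}, closure = {P1, P2, P3, P4, P5, P6} → lossless.
Decomposition 2: common = {P5}, closure = {P5} → lossy.
Decomposition 3: common = {P2, P3}, closure = {P1, P2, P3, P6} → lossy.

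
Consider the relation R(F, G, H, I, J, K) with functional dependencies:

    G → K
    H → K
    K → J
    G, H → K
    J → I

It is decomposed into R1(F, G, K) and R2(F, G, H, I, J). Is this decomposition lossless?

Common attributes: R1 ∩ R2 = {F, G}.
Closure of {F, G}: G → K applies, adding K; K → J applies, adding J; J → I applies, adding I. So (F, G)⁺ = {F, G, I, J, K}.
This closure contains every attribute of R1, so R1 ∩ R2 → R1. The join is lossless.

Yes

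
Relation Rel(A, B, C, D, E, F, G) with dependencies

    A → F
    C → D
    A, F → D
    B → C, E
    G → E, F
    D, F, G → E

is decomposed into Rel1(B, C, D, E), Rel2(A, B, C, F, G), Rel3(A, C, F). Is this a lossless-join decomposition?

Chase test. Columns are A, B, C, D, E, F, G; row i has aⱼ where attribute j ∈ Reli, else bᵢⱼ.
Initial tableau (one row per fragment):
  row 1: b11 a2 a3 a4 a5 b16 b17
  row 2: a1 a2 a3 b24 b25 a6 a7
  row 3: a1 b32 a3 b34 b35 a6 b37
Rows 1 and 2 agree on C; apply C→D and equate their D entries.
Rows 1 and 3 agree on C; apply C→D and equate their D entries.
Rows 1 and 2 agree on B; apply B→C, E and equate their C, E entries.
Row 2 is now all distinguished symbols — the join is lossless.

Yes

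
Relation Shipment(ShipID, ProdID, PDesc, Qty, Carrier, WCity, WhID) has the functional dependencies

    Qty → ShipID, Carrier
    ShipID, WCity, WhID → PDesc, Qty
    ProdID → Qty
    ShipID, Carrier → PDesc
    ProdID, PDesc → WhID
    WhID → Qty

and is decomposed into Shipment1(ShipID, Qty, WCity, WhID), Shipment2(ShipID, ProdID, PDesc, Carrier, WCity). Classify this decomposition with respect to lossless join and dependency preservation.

Lossless test: (ShipID, WCity)⁺ = {ShipID, WCity}, which is a superkey of neither fragment — lossy.
Dependency preservation: the restricted closure of {Qty} across the fragments never reaches {ShipID, Carrier}, so Qty → ShipID, Carrier cannot be enforced without a join — not preserved.

lossy and not dependency-preserving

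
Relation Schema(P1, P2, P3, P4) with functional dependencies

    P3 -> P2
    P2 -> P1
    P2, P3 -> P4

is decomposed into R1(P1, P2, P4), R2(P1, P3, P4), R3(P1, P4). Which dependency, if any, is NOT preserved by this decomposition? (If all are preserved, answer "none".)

Check P3 → P2: no single fragment contains all of {P2, P3}, and the restricted closure of {P3} across the fragments never reaches {P2}.
P2 → P1 is preserved.
P2, P3 → P4 is preserved.

P3 -> P2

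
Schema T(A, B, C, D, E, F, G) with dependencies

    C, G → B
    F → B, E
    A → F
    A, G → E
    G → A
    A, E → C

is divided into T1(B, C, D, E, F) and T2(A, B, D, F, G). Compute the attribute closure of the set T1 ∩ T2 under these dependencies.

T1 ∩ T2 = {B, D, F}.
F → B, E applies, adding E
Closure: {B, D, E, F}.

B, D, E, F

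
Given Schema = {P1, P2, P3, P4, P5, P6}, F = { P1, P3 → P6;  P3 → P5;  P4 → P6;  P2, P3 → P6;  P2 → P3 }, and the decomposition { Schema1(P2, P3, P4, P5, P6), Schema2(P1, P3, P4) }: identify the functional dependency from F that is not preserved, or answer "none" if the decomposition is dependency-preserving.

P1, P3 → P6

Check P1, P3 → P6: no single fragment contains all of {P1, P3, P6}, and the restricted closure of {P1, P3} across the fragments never reaches {P6}.
P3 → P5 is preserved.
P4 → P6 is preserved.
P2, P3 → P6 is preserved.
P2 → P3 is preserved.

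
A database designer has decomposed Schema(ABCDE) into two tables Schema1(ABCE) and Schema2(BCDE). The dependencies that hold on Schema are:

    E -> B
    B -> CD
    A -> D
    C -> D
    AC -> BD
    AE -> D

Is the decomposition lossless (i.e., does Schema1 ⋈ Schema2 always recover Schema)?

Yes

Common attributes: Schema1 ∩ Schema2 = {BCE}.
Closure of {BCE}: B → CD applies, adding D. So (BCE)⁺ = {BCDE}.
This closure contains every attribute of Schema2, so Schema1 ∩ Schema2 → Schema2. The join is lossless.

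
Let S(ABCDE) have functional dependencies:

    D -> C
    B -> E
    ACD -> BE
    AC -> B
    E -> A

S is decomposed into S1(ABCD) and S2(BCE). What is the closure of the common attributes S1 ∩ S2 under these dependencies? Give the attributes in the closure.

ABCE

S1 ∩ S2 = {BC}.
B → E applies, adding E
E → A applies, adding A
Closure: {ABCE}.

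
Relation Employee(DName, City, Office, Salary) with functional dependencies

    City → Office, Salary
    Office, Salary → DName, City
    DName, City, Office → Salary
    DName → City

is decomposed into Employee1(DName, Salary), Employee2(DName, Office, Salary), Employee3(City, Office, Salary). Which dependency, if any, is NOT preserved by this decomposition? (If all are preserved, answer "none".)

City → Office, Salary lies within Employee3.
Office, Salary → DName, City: restricted closure across fragments reaches DName, City.
DName, City, Office → Salary: restricted closure across fragments reaches Salary.
DName → City: restricted closure across fragments reaches City.
Every dependency is enforceable on the fragments, so the decomposition is dependency-preserving.

none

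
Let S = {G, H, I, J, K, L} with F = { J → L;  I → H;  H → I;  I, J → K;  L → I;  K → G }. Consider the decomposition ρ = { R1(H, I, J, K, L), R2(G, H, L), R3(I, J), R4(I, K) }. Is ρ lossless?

No

Chase test. Columns are G, H, I, J, K, L; row i has aⱼ where attribute j ∈ Ri, else bᵢⱼ.
Initial tableau (one row per fragment):
  row 1: b11 a2 a3 a4 a5 a6
  row 2: a1 a2 b23 b24 b25 a6
  row 3: b31 b32 a3 a4 b35 b36
  row 4: b41 b42 a3 b44 a5 b46
Rows 1 and 3 agree on J; apply J→L and equate their L entries.
Rows 1 and 3 agree on I; apply I→H and equate their H entries.
Rows 1 and 4 agree on I; apply I→H and equate their H entries.
Rows 1 and 2 agree on H; apply H→I and equate their I entries.
Rows 1 and 3 agree on I, J; apply I, J→K and equate their K entries.
Rows 1 and 3 agree on K; apply K→G and equate their G entries.
Rows 1 and 4 agree on K; apply K→G and equate their G entries.
No row becomes fully distinguished — the join is lossy.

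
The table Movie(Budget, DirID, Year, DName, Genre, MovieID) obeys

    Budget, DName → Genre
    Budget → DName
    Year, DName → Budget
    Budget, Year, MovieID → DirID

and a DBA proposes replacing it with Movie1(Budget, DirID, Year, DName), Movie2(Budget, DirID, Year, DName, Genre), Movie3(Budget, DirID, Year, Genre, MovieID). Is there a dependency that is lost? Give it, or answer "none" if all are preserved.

Budget, DName → Genre lies within Movie2.
Budget → DName lies within Movie1.
Year, DName → Budget lies within Movie1.
Budget, Year, MovieID → DirID lies within Movie3.
Every dependency is enforceable on the fragments, so the decomposition is dependency-preserving.

none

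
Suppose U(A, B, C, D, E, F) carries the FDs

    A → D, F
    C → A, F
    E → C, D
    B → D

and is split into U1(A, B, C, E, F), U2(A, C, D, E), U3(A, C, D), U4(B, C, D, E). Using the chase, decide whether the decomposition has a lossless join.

Yes

Chase test. Columns are A, B, C, D, E, F; row i has aⱼ where attribute j ∈ Ui, else bᵢⱼ.
Initial tableau (one row per fragment):
  row 1: a1 a2 a3 b14 a5 a6
  row 2: a1 b22 a3 a4 a5 b26
  row 3: a1 b32 a3 a4 b35 b36
  row 4: b41 a2 a3 a4 a5 b46
Rows 1 and 2 agree on A; apply A→D, F and equate their D, F entries.
Rows 1 and 3 agree on A; apply A→D, F and equate their D, F entries.
Rows 1 and 4 agree on C; apply C→A, F and equate their A, F entries.
Row 1 is now all distinguished symbols — the join is lossless.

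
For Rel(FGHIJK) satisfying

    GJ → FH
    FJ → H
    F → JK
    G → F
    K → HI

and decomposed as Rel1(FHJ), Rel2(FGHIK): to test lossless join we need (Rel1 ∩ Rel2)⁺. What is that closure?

Rel1 ∩ Rel2 = {FH}.
F → JK applies, adding JK
K → HI applies, adding I
Closure: {FHIJK}.

FHIJK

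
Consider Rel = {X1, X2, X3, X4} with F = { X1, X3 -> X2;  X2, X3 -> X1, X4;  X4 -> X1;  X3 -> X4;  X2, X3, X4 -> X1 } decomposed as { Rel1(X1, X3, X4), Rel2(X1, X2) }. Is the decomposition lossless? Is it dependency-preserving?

Lossless test: (X1)⁺ = {X1}, which is a superkey of neither fragment — lossy.
Dependency preservation: the restricted closure of {X1, X3} across the fragments never reaches {X2}, so X1, X3 → X2 cannot be enforced without a join — not preserved.

lossy and not dependency-preserving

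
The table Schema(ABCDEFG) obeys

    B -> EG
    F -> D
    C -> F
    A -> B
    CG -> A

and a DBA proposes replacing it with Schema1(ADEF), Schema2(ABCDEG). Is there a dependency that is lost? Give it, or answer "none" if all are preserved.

C -> F

Check C → F: no single fragment contains all of {CF}, and the restricted closure of {C} across the fragments never reaches {F}.
B → EG is preserved.
F → D is preserved.
A → B is preserved.
CG → A is preserved.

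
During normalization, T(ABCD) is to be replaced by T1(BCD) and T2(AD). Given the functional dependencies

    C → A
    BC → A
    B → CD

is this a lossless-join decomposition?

Common attributes: T1 ∩ T2 = {D}.
No dependency enlarges {D}, so (D)⁺ = {D}.
The closure contains neither all of T1 = {BCD} nor all of T2 = {AD}, so the common attributes are not a superkey of either fragment. The join is lossy.

No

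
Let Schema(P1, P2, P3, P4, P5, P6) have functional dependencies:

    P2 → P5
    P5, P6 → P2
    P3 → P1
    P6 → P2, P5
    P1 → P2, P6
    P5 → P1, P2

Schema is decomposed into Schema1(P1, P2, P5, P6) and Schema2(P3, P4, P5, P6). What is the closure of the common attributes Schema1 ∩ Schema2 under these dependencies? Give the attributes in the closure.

P1, P2, P5, P6

Schema1 ∩ Schema2 = {P5, P6}.
P5, P6 → P2 applies, adding P2
P5 → P1, P2 applies, adding P1
Closure: {P1, P2, P5, P6}.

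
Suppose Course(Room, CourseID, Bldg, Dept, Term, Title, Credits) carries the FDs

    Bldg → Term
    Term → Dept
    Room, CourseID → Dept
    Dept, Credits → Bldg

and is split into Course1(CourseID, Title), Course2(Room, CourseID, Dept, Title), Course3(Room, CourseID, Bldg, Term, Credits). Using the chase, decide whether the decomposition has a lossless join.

Chase test. Columns are Room, CourseID, Bldg, Dept, Term, Title, Credits; row i has aⱼ where attribute j ∈ Coursei, else bᵢⱼ.
Initial tableau (one row per fragment):
  row 1: b11 a2 b13 b14 b15 a6 b17
  row 2: a1 a2 b23 a4 b25 a6 b27
  row 3: a1 a2 a3 b34 a5 b36 a7
Rows 2 and 3 agree on Room, CourseID; apply Room, CourseID→Dept and equate their Dept entries.
No row becomes fully distinguished — the join is lossy.

No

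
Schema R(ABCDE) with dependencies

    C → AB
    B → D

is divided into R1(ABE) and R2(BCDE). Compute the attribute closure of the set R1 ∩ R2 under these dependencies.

R1 ∩ R2 = {BE}.
B → D applies, adding D
Closure: {BDE}.

BDE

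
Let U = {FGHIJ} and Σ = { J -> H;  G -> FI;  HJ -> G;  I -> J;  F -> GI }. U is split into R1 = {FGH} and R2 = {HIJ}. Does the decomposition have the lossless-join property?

No

Common attributes: R1 ∩ R2 = {H}.
No dependency enlarges {H}, so (H)⁺ = {H}.
The closure contains neither all of R1 = {FGH} nor all of R2 = {HIJ}, so the common attributes are not a superkey of either fragment. The join is lossy.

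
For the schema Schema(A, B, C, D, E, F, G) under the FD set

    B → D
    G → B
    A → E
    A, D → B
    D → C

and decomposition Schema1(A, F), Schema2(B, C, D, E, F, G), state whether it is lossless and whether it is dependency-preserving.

Lossless test: (F)⁺ = {F}, which is a superkey of neither fragment — lossy.
Dependency preservation: the restricted closure of {A} across the fragments never reaches {E}, so A → E cannot be enforced without a join — not preserved.

lossy and not dependency-preserving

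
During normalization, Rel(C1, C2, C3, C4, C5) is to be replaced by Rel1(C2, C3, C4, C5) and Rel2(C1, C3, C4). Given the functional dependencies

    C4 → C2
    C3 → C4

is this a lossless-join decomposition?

Common attributes: Rel1 ∩ Rel2 = {C3, C4}.
Closure of {C3, C4}: C4 → C2 applies, adding C2. So (C3, C4)⁺ = {C2, C3, C4}.
The closure contains neither all of Rel1 = {C2, C3, C4, C5} nor all of Rel2 = {C1, C3, C4}, so the common attributes are not a superkey of either fragment. The join is lossy.

No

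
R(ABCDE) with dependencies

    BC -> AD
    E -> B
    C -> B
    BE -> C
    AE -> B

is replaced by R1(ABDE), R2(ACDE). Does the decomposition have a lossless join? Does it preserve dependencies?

Lossless test: (ADE)⁺ = {ABCDE}, which contains all of one fragment — lossless.
Dependency preservation: the restricted closure of {C} across the fragments never reaches {B}, so C → B cannot be enforced without a join — not preserved.

lossless but not dependency-preserving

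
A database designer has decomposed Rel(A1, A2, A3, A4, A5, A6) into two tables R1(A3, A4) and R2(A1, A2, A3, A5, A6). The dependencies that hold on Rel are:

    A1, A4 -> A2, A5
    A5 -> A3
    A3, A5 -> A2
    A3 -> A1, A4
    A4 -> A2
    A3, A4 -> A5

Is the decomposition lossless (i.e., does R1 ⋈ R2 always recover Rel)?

Common attributes: R1 ∩ R2 = {A3}.
Closure of {A3}: A3 → A1, A4 applies, adding A1, A4; A4 → A2 applies, adding A2; A3, A4 → A5 applies, adding A5. So (A3)⁺ = {A1, A2, A3, A4, A5}.
This closure contains every attribute of R1, so R1 ∩ R2 → R1. The join is lossless.

Yes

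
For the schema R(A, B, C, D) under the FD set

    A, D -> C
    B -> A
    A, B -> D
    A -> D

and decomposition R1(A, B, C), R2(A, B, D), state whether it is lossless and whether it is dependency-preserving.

lossless and dependency-preserving

Lossless test: (A, B)⁺ = {A, B, C, D}, which contains all of one fragment — lossless.
Dependency preservation: A, D → C is not contained in any single fragment, but the restricted closure of its left-hand side across the fragments still reaches the right-hand side; the remaining FDs each lie inside some fragment. All dependencies are preserved.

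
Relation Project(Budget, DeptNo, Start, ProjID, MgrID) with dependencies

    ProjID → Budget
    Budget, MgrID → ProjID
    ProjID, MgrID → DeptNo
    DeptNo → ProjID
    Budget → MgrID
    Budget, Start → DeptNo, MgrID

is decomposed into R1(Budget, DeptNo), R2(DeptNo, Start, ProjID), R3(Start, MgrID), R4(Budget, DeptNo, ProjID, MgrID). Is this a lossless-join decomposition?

Chase test. Columns are Budget, DeptNo, Start, ProjID, MgrID; row i has aⱼ where attribute j ∈ Ri, else bᵢⱼ.
Initial tableau (one row per fragment):
  row 1: a1 a2 b13 b14 b15
  row 2: b21 a2 a3 a4 b25
  row 3: b31 b32 a3 b34 a5
  row 4: a1 a2 b43 a4 a5
Rows 2 and 4 agree on ProjID; apply ProjID→Budget and equate their Budget entries.
Rows 1 and 2 agree on DeptNo; apply DeptNo→ProjID and equate their ProjID entries.
Rows 1 and 2 agree on Budget; apply Budget→MgrID and equate their MgrID entries.
Rows 1 and 4 agree on Budget; apply Budget→MgrID and equate their MgrID entries.
Row 2 is now all distinguished symbols — the join is lossless.

Yes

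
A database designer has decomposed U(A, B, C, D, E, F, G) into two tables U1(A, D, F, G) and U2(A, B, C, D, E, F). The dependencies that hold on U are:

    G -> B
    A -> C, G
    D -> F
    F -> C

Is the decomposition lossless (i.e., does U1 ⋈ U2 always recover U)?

Yes

Common attributes: U1 ∩ U2 = {A, D, F}.
Closure of {A, D, F}: A → C, G applies, adding C, G; G → B applies, adding B. So (A, D, F)⁺ = {A, B, C, D, F, G}.
This closure contains every attribute of U1, so U1 ∩ U2 → U1. The join is lossless.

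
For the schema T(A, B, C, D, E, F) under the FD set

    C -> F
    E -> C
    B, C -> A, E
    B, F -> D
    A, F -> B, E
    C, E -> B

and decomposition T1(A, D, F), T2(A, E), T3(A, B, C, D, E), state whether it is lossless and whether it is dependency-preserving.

Lossless test (chase): Rows 2 and 3 agree on E; apply E→C and equate their C entries. Rows 2 and 3 agree on C, E; apply C, E→B and equate their B entries. Rows 2 and 3 agree on C; apply C→F and equate their F entries. Rows 2 and 3 agree on B, F; apply B, F→D and equate their D entries. No row becomes fully distinguished — the join is lossy.
Dependency preservation: the restricted closure of {C} across the fragments never reaches {F}, so C → F cannot be enforced without a join — not preserved.

lossy and not dependency-preserving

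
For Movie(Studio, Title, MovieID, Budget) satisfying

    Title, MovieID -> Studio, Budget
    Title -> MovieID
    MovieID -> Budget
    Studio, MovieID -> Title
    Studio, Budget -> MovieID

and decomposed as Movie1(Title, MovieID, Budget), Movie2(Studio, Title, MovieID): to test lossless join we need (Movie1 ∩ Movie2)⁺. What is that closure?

Movie1 ∩ Movie2 = {Title, MovieID}.
Title, MovieID → Studio, Budget applies, adding Studio, Budget
Closure: {Studio, Title, MovieID, Budget}.

Studio, Title, MovieID, Budget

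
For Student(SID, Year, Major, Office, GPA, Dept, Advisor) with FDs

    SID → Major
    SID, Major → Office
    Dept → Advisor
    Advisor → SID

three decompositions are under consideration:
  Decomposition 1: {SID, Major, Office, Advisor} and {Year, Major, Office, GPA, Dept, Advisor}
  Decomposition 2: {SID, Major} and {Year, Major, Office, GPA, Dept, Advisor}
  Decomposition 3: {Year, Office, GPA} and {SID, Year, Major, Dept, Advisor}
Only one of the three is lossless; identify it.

Decomposition 1

Decomposition 1: common = {Major, Office, Advisor}, closure = {SID, Major, Office, Advisor} → lossless.
Decomposition 2: common = {Major}, closure = {Major} → lossy.
Decomposition 3: common = {Year}, closure = {Year} → lossy.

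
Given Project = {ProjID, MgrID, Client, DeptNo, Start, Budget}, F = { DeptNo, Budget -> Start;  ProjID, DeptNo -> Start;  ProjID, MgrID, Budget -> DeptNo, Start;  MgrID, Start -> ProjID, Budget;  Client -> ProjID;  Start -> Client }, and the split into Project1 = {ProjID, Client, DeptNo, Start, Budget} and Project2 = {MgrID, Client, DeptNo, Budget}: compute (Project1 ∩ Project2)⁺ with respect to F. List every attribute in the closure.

ProjID, Client, DeptNo, Start, Budget

Project1 ∩ Project2 = {Client, DeptNo, Budget}.
DeptNo, Budget → Start applies, adding Start
Client → ProjID applies, adding ProjID
Closure: {ProjID, Client, DeptNo, Start, Budget}.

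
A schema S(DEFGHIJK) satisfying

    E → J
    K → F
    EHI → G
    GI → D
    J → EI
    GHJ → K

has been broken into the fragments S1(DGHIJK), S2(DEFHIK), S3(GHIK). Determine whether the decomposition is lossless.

No

Chase test. Columns are DEFGHIJK; row i has aⱼ where attribute j ∈ Si, else bᵢⱼ.
Initial tableau (one row per fragment):
  row 1: a1 b12 b13 a4 a5 a6 a7 a8
  row 2: a1 a2 a3 b24 a5 a6 b27 a8
  row 3: b31 b32 b33 a4 a5 a6 b37 a8
Rows 1 and 2 agree on K; apply K→F and equate their F entries.
Rows 1 and 3 agree on K; apply K→F and equate their F entries.
Rows 1 and 3 agree on GI; apply GI→D and equate their D entries.
No row becomes fully distinguished — the join is lossy.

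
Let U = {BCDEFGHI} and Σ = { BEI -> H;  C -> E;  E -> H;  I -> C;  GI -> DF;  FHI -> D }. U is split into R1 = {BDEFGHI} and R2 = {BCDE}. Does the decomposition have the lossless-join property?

Common attributes: R1 ∩ R2 = {BDE}.
Closure of {BDE}: E → H applies, adding H. So (BDE)⁺ = {BDEH}.
The closure contains neither all of R1 = {BDEFGHI} nor all of R2 = {BCDE}, so the common attributes are not a superkey of either fragment. The join is lossy.

No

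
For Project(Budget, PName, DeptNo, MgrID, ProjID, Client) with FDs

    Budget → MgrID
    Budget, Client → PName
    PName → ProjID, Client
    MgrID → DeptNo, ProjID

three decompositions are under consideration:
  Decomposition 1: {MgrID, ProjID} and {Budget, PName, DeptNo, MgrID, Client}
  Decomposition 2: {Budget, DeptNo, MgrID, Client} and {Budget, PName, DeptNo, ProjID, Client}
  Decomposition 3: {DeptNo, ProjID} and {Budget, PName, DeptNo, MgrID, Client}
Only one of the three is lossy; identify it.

Decomposition 3

Decomposition 1: common = {MgrID}, closure = {DeptNo, MgrID, ProjID} → lossless.
Decomposition 2: common = {Budget, DeptNo, Client}, closure = {Budget, PName, DeptNo, MgrID, ProjID, Client} → lossless.
Decomposition 3: common = {DeptNo}, closure = {DeptNo} → lossy.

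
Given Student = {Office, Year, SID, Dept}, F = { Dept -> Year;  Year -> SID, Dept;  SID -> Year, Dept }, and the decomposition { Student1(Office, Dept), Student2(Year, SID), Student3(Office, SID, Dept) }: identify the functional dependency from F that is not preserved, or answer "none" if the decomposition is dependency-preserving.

none

Dept → Year: restricted closure across fragments reaches Year.
Year → SID, Dept: restricted closure across fragments reaches SID, Dept.
SID → Year, Dept: restricted closure across fragments reaches Year, Dept.
Every dependency is enforceable on the fragments, so the decomposition is dependency-preserving.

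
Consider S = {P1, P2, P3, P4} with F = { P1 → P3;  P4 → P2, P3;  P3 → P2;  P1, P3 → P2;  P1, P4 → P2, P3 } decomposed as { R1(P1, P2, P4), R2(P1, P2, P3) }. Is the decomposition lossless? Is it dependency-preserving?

Lossless test: (P1, P2)⁺ = {P1, P2, P3}, which contains all of one fragment — lossless.
Dependency preservation: the restricted closure of {P4} across the fragments never reaches {P2, P3}, so P4 → P2, P3 cannot be enforced without a join — not preserved.

lossless but not dependency-preserving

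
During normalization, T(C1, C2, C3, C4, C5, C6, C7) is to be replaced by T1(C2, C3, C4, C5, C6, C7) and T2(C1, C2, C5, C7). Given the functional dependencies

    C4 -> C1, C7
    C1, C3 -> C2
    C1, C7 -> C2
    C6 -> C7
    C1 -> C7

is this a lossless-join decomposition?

No

Common attributes: T1 ∩ T2 = {C2, C5, C7}.
No dependency enlarges {C2, C5, C7}, so (C2, C5, C7)⁺ = {C2, C5, C7}.
The closure contains neither all of T1 = {C2, C3, C4, C5, C6, C7} nor all of T2 = {C1, C2, C5, C7}, so the common attributes are not a superkey of either fragment. The join is lossy.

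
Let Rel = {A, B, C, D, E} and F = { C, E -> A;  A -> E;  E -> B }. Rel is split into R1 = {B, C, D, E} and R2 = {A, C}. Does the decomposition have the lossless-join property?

Common attributes: R1 ∩ R2 = {C}.
No dependency enlarges {C}, so (C)⁺ = {C}.
The closure contains neither all of R1 = {B, C, D, E} nor all of R2 = {A, C}, so the common attributes are not a superkey of either fragment. The join is lossy.

No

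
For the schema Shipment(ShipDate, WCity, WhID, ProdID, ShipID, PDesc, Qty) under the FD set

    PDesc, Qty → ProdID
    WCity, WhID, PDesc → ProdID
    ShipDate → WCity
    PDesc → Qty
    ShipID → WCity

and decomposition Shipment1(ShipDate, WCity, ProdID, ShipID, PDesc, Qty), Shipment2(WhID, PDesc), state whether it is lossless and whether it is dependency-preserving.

Lossless test: (PDesc)⁺ = {ProdID, PDesc, Qty}, which is a superkey of neither fragment — lossy.
Dependency preservation: WCity, WhID, PDesc → ProdID is not contained in any single fragment, but the restricted closure of its left-hand side across the fragments still reaches the right-hand side; the remaining FDs each lie inside some fragment. All dependencies are preserved.

lossy but dependency-preserving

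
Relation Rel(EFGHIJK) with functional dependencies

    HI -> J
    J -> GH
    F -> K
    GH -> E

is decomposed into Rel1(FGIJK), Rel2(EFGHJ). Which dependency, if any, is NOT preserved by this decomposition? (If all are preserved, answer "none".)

HI -> J

Check HI → J: no single fragment contains all of {HIJ}, and the restricted closure of {HI} across the fragments never reaches {J}.
J → GH is preserved.
F → K is preserved.
GH → E is preserved.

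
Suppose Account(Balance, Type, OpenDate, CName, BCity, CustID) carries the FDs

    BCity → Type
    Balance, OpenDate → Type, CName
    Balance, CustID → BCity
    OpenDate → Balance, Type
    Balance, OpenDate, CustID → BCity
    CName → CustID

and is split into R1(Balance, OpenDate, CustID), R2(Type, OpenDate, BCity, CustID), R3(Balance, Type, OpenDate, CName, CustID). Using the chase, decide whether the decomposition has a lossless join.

Chase test. Columns are Balance, Type, OpenDate, CName, BCity, CustID; row i has aⱼ where attribute j ∈ Ri, else bᵢⱼ.
Initial tableau (one row per fragment):
  row 1: a1 b12 a3 b14 b15 a6
  row 2: b21 a2 a3 b24 a5 a6
  row 3: a1 a2 a3 a4 b35 a6
Rows 1 and 3 agree on Balance, OpenDate; apply Balance, OpenDate→Type, CName and equate their Type, CName entries.
Rows 1 and 3 agree on Balance, CustID; apply Balance, CustID→BCity and equate their BCity entries.
Rows 1 and 2 agree on OpenDate; apply OpenDate→Balance, Type and equate their Balance, Type entries.
Rows 1 and 2 agree on Balance, OpenDate, CustID; apply Balance, OpenDate, CustID→BCity and equate their BCity entries.
Rows 1 and 2 agree on Balance, OpenDate; apply Balance, OpenDate→Type, CName and equate their Type, CName entries.
Row 1 is now all distinguished symbols — the join is lossless.

Yes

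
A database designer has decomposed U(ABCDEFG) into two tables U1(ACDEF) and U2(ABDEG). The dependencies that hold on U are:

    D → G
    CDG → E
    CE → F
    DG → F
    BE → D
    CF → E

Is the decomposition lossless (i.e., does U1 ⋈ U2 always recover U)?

No

Common attributes: U1 ∩ U2 = {ADE}.
Closure of {ADE}: D → G applies, adding G; DG → F applies, adding F. So (ADE)⁺ = {ADEFG}.
The closure contains neither all of U1 = {ACDEF} nor all of U2 = {ABDEG}, so the common attributes are not a superkey of either fragment. The join is lossy.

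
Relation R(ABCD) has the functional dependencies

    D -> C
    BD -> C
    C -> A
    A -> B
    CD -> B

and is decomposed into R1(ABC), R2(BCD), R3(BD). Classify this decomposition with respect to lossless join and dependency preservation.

Lossless test (chase): Rows 2 and 3 agree on D; apply D→C and equate their C entries. Rows 1 and 2 agree on C; apply C→A and equate their A entries. Rows 1 and 3 agree on C; apply C→A and equate their A entries. Row 2 is now all distinguished symbols — the join is lossless.
Dependency preservation: every FD's attributes lie within a single fragment, so each can be enforced locally — preserved.

lossless and dependency-preserving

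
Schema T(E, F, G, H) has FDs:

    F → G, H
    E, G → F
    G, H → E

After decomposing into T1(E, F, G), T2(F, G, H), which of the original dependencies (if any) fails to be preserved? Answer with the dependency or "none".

F → G, H lies within T2.
E, G → F lies within T1.
G, H → E: restricted closure across fragments reaches E.
Every dependency is enforceable on the fragments, so the decomposition is dependency-preserving.

none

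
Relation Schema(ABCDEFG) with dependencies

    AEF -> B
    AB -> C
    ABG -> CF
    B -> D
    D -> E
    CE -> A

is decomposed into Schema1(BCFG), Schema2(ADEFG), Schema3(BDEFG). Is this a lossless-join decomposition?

Chase test. Columns are ABCDEFG; row i has aⱼ where attribute j ∈ Schemai, else bᵢⱼ.
Initial tableau (one row per fragment):
  row 1: b11 a2 a3 b14 b15 a6 a7
  row 2: a1 b22 b23 a4 a5 a6 a7
  row 3: b31 a2 b33 a4 a5 a6 a7
Rows 1 and 3 agree on B; apply B→D and equate their D entries.
Rows 1 and 2 agree on D; apply D→E and equate their E entries.
No row becomes fully distinguished — the join is lossy.

No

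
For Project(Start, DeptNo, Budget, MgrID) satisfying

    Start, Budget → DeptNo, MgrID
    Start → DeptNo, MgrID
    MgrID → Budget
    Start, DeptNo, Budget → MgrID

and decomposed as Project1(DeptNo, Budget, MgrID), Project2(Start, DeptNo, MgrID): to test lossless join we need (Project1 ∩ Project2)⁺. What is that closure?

DeptNo, Budget, MgrID

Project1 ∩ Project2 = {DeptNo, MgrID}.
MgrID → Budget applies, adding Budget
Closure: {DeptNo, Budget, MgrID}.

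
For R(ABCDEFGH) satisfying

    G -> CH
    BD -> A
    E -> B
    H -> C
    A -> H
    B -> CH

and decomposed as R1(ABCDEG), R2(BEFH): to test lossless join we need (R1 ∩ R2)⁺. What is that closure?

R1 ∩ R2 = {BE}.
B → CH applies, adding CH
Closure: {BCEH}.

BCEH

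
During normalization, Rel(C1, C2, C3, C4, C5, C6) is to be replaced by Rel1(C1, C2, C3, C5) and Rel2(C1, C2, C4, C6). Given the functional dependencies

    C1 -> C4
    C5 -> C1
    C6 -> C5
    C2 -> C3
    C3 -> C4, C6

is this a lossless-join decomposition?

Common attributes: Rel1 ∩ Rel2 = {C1, C2}.
Closure of {C1, C2}: C1 → C4 applies, adding C4; C2 → C3 applies, adding C3; C3 → C4, C6 applies, adding C6; C6 → C5 applies, adding C5. So (C1, C2)⁺ = {C1, C2, C3, C4, C5, C6}.
This closure contains every attribute of Rel1, so Rel1 ∩ Rel2 → Rel1. The join is lossless.

Yes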